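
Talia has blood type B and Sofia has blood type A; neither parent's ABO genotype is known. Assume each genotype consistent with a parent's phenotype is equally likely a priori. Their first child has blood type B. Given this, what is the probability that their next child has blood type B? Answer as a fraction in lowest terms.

5/12

Possible genotypes: Talia ∈ {I^B I^B, I^B i}; Sofia ∈ {I^A I^A, I^A i}.
Weight each parental genotype pair by prior × P(type-B child):
  I^B I^B × I^A i: posterior weight 2/3; P(next child type B) = 1/2.
  I^B i × I^A i: posterior weight 1/3; P(next child type B) = 1/4.
Weighted sum = 5/12.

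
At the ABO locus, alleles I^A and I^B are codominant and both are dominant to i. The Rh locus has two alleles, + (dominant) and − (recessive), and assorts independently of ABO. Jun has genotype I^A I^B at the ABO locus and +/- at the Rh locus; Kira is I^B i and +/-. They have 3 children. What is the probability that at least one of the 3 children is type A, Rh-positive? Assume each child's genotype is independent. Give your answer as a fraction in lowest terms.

1899/4096

ABO cross I^A I^B × I^B i → 1/4 A, 1/2 B, 1/4 AB.
Rh cross +/- × +/- → 3/4 Rh+, 1/4 Rh-; so P(type A, Rh-positive) = 1/4 × 3/4 = 3/16 per child.
P(none) = (13/16)^3 = 2197/4096; P(at least one) = 1 − 2197/4096 = 1899/4096.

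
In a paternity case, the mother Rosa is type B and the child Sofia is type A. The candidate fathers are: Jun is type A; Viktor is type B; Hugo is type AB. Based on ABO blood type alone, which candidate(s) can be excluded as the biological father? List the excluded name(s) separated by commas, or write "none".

A candidate is excluded only if no genotype consistent with his phenotype could produce a type A child with a type B mother.
Viktor (type B): no genotype consistent with that phenotype can produce a type-A child with a type-B mother.

Viktor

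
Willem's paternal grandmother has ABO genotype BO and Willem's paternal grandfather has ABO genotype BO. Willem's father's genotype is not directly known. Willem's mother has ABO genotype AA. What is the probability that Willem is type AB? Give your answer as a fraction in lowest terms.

1/2

Willem's father's ABO genotype from BO × BO: 1/4 BB, 1/2 BO, 1/4 OO.
Crossing each possibility with the mother AA and summing P(type AB): 1/4·1 + 1/2·1/2 + 1/4·0 = 1/2.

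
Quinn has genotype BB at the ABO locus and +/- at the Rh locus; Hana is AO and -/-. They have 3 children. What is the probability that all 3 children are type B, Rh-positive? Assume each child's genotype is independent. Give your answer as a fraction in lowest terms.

1/64

ABO cross BB × AO → 1/2 B, 1/2 AB.
Rh cross +/- × -/- → 1/2 Rh+, 1/2 Rh-; so P(type B, Rh-positive) = 1/2 × 1/2 = 1/4 per child.
All 3 independent: (1/4)^3 = 1/64.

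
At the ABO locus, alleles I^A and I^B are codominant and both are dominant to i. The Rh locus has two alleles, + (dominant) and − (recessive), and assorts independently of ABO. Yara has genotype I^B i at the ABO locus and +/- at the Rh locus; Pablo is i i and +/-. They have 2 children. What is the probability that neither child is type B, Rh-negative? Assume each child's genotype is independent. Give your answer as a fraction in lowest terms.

ABO cross I^B i × i i → 1/2 O, 1/2 B.
Rh cross +/- × +/- → 3/4 Rh+, 1/4 Rh-; so P(type B, Rh-negative) = 1/2 × 1/4 = 1/8 per child.
P(not type B, Rh-negative) = 7/8 for one child; (7/8)^2 = 49/64.

49/64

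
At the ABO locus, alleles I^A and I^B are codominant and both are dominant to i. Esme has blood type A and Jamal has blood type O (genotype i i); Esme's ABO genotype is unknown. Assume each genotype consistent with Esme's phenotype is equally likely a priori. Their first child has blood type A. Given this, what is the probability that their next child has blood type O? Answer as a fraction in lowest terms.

Possible genotypes: Esme ∈ {I^A I^A, I^A i}; Jamal ∈ {i i}.
Weight each parental genotype pair by prior × P(type-A child):
  I^A I^A × i i: posterior weight 2/3; P(next child type O) = 0.
  I^A i × i i: posterior weight 1/3; P(next child type O) = 1/2.
Weighted sum = 1/6.

1/6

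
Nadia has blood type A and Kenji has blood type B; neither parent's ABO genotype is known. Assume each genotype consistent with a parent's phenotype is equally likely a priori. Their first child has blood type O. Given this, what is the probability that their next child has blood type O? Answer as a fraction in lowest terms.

Possible genotypes: Nadia ∈ {AA, AO}; Kenji ∈ {BB, BO}.
Weight each parental genotype pair by prior × P(type-O child):
  AO × BO: posterior weight 1; P(next child type O) = 1/4.
Weighted sum = 1/4.

1/4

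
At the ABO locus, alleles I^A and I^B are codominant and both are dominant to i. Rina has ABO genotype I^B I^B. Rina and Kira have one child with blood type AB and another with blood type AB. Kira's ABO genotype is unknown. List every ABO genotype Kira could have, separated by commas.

For each candidate genotype of Kira, check whether crossing it with I^B I^B can produce every observed child phenotype.
  I^A I^A → possible child types {AB} ✓
  I^A I^B → possible child types {B, AB} ✓
  I^A i → possible child types {B, AB} ✓
  I^B I^B → possible child types {B} ✗
  I^B i → possible child types {B} ✗
  i i → possible child types {B} ✗

I^A I^A, I^A I^B, I^A i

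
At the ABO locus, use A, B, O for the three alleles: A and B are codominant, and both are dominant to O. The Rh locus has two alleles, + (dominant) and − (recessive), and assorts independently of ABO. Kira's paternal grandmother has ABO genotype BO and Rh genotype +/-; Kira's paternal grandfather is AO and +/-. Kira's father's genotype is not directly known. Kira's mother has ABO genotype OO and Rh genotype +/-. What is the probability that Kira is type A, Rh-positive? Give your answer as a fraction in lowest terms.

Kira's father's ABO genotype from BO × AO: 1/4 AB, 1/4 AO, 1/4 BO, 1/4 OO.
Crossing each possibility with the mother OO and summing P(type A): 1/4·1/2 + 1/4·1/2 + 1/4·0 + 1/4·0 = 1/4.
Similarly for Rh via the father's Rh distribution: P(Rh+) = 3/4.
Independent loci: 1/4 × 3/4 = 3/16.

3/16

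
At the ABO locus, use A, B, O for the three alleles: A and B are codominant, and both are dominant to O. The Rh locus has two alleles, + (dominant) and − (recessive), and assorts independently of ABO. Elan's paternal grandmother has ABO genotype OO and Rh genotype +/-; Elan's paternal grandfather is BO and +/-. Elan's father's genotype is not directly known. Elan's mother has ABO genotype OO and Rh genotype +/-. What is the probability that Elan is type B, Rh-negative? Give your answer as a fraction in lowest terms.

1/16

Elan's father's ABO genotype from OO × BO: 1/2 BO, 1/2 OO.
Crossing each possibility with the mother OO and summing P(type B): 1/2·1/2 + 1/2·0 = 1/4.
Similarly for Rh via the father's Rh distribution: P(Rh-) = 1/4.
Independent loci: 1/4 × 1/4 = 1/16.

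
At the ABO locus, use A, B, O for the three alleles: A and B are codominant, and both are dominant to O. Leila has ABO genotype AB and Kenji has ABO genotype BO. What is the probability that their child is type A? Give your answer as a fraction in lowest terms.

ABO cross AB × BO → offspring phenotypes: 1/4 A, 1/2 B, 1/4 AB.
So P(type A) = 1/4.

1/4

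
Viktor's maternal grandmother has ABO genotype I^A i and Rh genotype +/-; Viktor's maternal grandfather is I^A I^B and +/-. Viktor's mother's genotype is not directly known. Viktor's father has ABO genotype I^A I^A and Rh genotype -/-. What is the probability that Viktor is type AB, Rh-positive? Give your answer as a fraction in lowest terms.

Viktor's mother's ABO genotype from I^A i × I^A I^B: 1/4 I^A I^A, 1/4 I^A I^B, 1/4 I^A i, 1/4 I^B i.
Crossing each possibility with the father I^A I^A and summing P(type AB): 1/4·0 + 1/4·1/2 + 1/4·0 + 1/4·1/2 = 1/4.
Similarly for Rh via the mother's Rh distribution: P(Rh+) = 1/2.
Independent loci: 1/4 × 1/2 = 1/8.

1/8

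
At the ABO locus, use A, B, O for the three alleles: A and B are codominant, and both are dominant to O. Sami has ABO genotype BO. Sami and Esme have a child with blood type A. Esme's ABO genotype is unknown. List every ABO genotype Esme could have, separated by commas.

For each candidate genotype of Esme, check whether crossing it with BO can produce every observed child phenotype.
  AA → possible child types {A, AB} ✓
  AB → possible child types {A, B, AB} ✓
  AO → possible child types {O, A, B, AB} ✓
  BB → possible child types {B} ✗
  BO → possible child types {O, B} ✗
  OO → possible child types {O, B} ✗

AA, AB, AO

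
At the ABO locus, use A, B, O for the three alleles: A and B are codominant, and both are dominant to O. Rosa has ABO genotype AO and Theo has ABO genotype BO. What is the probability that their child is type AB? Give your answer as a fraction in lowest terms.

ABO cross AO × BO → offspring phenotypes: 1/4 O, 1/4 A, 1/4 B, 1/4 AB.
So P(type AB) = 1/4.

1/4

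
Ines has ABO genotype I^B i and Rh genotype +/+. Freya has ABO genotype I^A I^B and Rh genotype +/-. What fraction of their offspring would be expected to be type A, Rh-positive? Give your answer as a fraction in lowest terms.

ABO cross I^B i × I^A I^B → offspring phenotypes: 1/4 A, 1/2 B, 1/4 AB.
Rh cross +/+ × +/- → 1 Rh+.
Independent loci: P(type A, Rh-positive) = 1/4 × 1 = 1/4.

1/4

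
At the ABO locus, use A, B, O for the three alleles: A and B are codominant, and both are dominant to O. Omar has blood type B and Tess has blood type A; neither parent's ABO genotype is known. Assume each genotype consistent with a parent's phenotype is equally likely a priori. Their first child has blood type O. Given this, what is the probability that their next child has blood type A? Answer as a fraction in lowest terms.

1/4

Possible genotypes: Omar ∈ {BB, BO}; Tess ∈ {AA, AO}.
Weight each parental genotype pair by prior × P(type-O child):
  BO × AO: posterior weight 1; P(next child type A) = 1/4.
Weighted sum = 1/4.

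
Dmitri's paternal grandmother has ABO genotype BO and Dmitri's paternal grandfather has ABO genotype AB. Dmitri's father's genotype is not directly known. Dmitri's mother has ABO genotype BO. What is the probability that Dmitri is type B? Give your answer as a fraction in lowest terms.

5/8

Dmitri's father's ABO genotype from BO × AB: 1/4 AB, 1/4 AO, 1/4 BB, 1/4 BO.
Crossing each possibility with the mother BO and summing P(type B): 1/4·1/2 + 1/4·1/4 + 1/4·1 + 1/4·3/4 = 5/8.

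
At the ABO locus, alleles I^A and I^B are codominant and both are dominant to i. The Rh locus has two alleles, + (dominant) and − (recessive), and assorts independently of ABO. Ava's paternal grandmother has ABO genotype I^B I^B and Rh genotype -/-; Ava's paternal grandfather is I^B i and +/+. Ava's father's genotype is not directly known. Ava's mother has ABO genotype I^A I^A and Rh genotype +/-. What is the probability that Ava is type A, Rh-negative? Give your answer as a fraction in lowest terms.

Ava's father's ABO genotype from I^B I^B × I^B i: 1/2 I^B I^B, 1/2 I^B i.
Crossing each possibility with the mother I^A I^A and summing P(type A): 1/2·0 + 1/2·1/2 = 1/4.
Similarly for Rh via the father's Rh distribution: P(Rh-) = 1/4.
Independent loci: 1/4 × 1/4 = 1/16.

1/16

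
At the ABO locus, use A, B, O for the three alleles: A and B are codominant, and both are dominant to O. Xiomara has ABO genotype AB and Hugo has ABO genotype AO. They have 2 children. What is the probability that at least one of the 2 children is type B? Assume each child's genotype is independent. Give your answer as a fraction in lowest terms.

ABO cross AB × AO → 1/2 A, 1/4 B, 1/4 AB.
So P(type B) = 1/4 per child.
P(none) = (3/4)^2 = 9/16; P(at least one) = 1 − 9/16 = 7/16.

7/16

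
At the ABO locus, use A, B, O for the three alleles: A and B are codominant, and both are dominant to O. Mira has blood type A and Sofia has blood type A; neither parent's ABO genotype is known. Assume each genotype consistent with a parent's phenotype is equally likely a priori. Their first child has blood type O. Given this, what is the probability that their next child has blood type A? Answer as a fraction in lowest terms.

3/4

Possible genotypes: Mira ∈ {AA, AO}; Sofia ∈ {AA, AO}.
Weight each parental genotype pair by prior × P(type-O child):
  AO × AO: posterior weight 1; P(next child type A) = 3/4.
Weighted sum = 3/4.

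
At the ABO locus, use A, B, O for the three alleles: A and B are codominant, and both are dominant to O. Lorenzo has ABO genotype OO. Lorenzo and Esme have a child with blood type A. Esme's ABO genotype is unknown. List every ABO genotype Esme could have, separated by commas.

For each candidate genotype of Esme, check whether crossing it with OO can produce every observed child phenotype.
  AA → possible child types {A} ✓
  AB → possible child types {A, B} ✓
  AO → possible child types {O, A} ✓
  BB → possible child types {B} ✗
  BO → possible child types {O, B} ✗
  OO → possible child types {O} ✗

AA, AB, AO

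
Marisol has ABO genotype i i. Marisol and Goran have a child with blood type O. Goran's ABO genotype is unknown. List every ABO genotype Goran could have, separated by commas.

For each candidate genotype of Goran, check whether crossing it with i i can produce every observed child phenotype.
  I^A I^A → possible child types {A} ✗
  I^A I^B → possible child types {A, B} ✗
  I^A i → possible child types {O, A} ✓
  I^B I^B → possible child types {B} ✗
  I^B i → possible child types {O, B} ✓
  i i → possible child types {O} ✓

I^A i, I^B i, i i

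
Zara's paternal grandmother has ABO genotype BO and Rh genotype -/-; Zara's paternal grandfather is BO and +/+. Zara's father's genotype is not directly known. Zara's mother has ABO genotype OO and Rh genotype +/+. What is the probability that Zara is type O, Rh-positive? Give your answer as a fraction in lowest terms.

1/2

Zara's father's ABO genotype from BO × BO: 1/4 BB, 1/2 BO, 1/4 OO.
Crossing each possibility with the mother OO and summing P(type O): 1/4·0 + 1/2·1/2 + 1/4·1 = 1/2.
Similarly for Rh via the father's Rh distribution: P(Rh+) = 1.
Independent loci: 1/2 × 1 = 1/2.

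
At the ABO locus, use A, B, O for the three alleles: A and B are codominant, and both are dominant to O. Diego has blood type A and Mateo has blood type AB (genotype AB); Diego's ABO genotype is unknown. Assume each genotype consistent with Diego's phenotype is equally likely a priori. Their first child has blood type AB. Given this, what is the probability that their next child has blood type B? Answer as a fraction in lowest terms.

1/12

Possible genotypes: Diego ∈ {AA, AO}; Mateo ∈ {AB}.
Weight each parental genotype pair by prior × P(type-AB child):
  AA × AB: posterior weight 2/3; P(next child type B) = 0.
  AO × AB: posterior weight 1/3; P(next child type B) = 1/4.
Weighted sum = 1/12.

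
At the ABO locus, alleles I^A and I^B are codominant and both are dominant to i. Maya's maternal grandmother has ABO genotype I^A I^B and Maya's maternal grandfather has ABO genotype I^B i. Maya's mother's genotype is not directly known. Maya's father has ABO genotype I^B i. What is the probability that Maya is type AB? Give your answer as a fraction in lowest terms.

Maya's mother's ABO genotype from I^A I^B × I^B i: 1/4 I^A I^B, 1/4 I^A i, 1/4 I^B I^B, 1/4 I^B i.
Crossing each possibility with the father I^B i and summing P(type AB): 1/4·1/4 + 1/4·1/4 + 1/4·0 + 1/4·0 = 1/8.

1/8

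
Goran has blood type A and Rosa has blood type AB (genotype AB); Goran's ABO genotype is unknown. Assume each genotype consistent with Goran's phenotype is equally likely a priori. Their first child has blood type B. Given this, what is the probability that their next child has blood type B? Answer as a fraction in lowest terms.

Possible genotypes: Goran ∈ {AA, AO}; Rosa ∈ {AB}.
Weight each parental genotype pair by prior × P(type-B child):
  AO × AB: posterior weight 1; P(next child type B) = 1/4.
Weighted sum = 1/4.

1/4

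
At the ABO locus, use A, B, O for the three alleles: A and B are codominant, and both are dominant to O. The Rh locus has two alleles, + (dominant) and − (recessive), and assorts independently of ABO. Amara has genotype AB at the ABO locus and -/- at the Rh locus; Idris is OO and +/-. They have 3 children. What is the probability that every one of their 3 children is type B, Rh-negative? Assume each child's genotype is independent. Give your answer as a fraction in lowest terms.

1/64

ABO cross AB × OO → 1/2 A, 1/2 B.
Rh cross -/- × +/- → 1/2 Rh+, 1/2 Rh-; so P(type B, Rh-negative) = 1/2 × 1/2 = 1/4 per child.
All 3 independent: (1/4)^3 = 1/64.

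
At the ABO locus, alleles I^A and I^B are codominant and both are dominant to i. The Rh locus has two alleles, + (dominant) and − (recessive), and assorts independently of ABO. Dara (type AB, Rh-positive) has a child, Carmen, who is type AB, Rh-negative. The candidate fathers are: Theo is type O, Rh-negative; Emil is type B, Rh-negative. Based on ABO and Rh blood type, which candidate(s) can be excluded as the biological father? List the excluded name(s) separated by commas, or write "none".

A candidate is excluded only if no genotype consistent with his phenotype could produce a type AB, Rh-negative child with a type AB, Rh-positive mother.
Theo (type O, Rh-): no genotype consistent with that phenotype can produce a type-AB Rh- child with a type-AB mother.

Theo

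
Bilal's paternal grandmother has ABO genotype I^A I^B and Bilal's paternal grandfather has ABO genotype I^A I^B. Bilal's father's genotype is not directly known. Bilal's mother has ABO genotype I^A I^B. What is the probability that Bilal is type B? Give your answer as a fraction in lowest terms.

Bilal's father's ABO genotype from I^A I^B × I^A I^B: 1/4 I^A I^A, 1/2 I^A I^B, 1/4 I^B I^B.
Crossing each possibility with the mother I^A I^B and summing P(type B): 1/4·0 + 1/2·1/4 + 1/4·1/2 = 1/4.

1/4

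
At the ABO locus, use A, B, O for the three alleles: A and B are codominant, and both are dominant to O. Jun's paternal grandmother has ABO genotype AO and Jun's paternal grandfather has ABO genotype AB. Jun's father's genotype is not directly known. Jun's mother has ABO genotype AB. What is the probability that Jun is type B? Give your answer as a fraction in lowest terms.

1/4

Jun's father's ABO genotype from AO × AB: 1/4 AA, 1/4 AB, 1/4 AO, 1/4 BO.
Crossing each possibility with the mother AB and summing P(type B): 1/4·0 + 1/4·1/4 + 1/4·1/4 + 1/4·1/2 = 1/4.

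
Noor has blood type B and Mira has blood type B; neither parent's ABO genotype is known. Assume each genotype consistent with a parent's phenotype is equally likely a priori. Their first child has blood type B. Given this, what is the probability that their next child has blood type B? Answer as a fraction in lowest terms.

Possible genotypes: Noor ∈ {BB, BO}; Mira ∈ {BB, BO}.
Weight each parental genotype pair by prior × P(type-B child):
  BB × BB: posterior weight 4/15; P(next child type B) = 1.
  BB × BO: posterior weight 4/15; P(next child type B) = 1.
  BO × BB: posterior weight 4/15; P(next child type B) = 1.
  BO × BO: posterior weight 1/5; P(next child type B) = 3/4.
Weighted sum = 19/20.

19/20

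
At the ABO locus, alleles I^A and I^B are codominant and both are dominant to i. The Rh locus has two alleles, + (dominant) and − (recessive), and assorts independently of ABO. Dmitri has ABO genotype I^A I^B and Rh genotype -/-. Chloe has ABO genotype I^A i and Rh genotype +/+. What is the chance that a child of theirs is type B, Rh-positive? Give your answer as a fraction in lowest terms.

ABO cross I^A I^B × I^A i → offspring phenotypes: 1/2 A, 1/4 B, 1/4 AB.
Rh cross -/- × +/+ → 1 Rh+.
Independent loci: P(type B, Rh-positive) = 1/4 × 1 = 1/4.

1/4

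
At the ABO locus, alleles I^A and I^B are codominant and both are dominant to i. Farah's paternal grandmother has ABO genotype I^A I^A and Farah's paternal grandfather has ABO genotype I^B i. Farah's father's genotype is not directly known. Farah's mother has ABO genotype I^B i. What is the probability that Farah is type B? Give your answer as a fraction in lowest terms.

Farah's father's ABO genotype from I^A I^A × I^B i: 1/2 I^A I^B, 1/2 I^A i.
Crossing each possibility with the mother I^B i and summing P(type B): 1/2·1/2 + 1/2·1/4 = 3/8.

3/8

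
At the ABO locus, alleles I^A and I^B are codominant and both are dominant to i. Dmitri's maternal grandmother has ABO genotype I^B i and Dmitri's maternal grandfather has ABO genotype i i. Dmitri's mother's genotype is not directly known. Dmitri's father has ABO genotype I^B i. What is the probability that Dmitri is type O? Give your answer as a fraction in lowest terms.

3/8

Dmitri's mother's ABO genotype from I^B i × i i: 1/2 I^B i, 1/2 i i.
Crossing each possibility with the father I^B i and summing P(type O): 1/2·1/4 + 1/2·1/2 = 3/8.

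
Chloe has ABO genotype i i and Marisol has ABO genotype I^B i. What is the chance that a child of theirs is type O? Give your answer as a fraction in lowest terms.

1/2

ABO cross i i × I^B i → offspring phenotypes: 1/2 O, 1/2 B.
So P(type O) = 1/2.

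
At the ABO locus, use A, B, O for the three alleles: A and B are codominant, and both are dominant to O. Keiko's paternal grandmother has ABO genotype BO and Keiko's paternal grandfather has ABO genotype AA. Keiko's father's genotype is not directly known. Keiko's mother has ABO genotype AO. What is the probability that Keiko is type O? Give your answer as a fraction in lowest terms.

1/8

Keiko's father's ABO genotype from BO × AA: 1/2 AB, 1/2 AO.
Crossing each possibility with the mother AO and summing P(type O): 1/2·0 + 1/2·1/4 = 1/8.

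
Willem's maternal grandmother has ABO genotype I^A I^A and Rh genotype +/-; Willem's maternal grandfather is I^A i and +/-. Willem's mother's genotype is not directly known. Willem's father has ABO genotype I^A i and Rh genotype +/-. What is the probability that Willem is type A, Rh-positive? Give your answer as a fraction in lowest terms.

21/32

Willem's mother's ABO genotype from I^A I^A × I^A i: 1/2 I^A I^A, 1/2 I^A i.
Crossing each possibility with the father I^A i and summing P(type A): 1/2·1 + 1/2·3/4 = 7/8.
Similarly for Rh via the mother's Rh distribution: P(Rh+) = 3/4.
Independent loci: 7/8 × 3/4 = 21/32.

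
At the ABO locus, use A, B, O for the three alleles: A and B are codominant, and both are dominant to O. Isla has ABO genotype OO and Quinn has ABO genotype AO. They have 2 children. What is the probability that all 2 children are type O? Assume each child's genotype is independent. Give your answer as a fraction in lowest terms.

1/4

ABO cross OO × AO → 1/2 O, 1/2 A.
So P(type O) = 1/2 per child.
All 2 independent: (1/2)^2 = 1/4.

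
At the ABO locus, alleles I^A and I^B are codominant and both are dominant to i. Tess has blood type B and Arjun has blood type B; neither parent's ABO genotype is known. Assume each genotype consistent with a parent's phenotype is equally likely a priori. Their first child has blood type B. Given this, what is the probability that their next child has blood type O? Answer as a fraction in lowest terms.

Possible genotypes: Tess ∈ {I^B I^B, I^B i}; Arjun ∈ {I^B I^B, I^B i}.
Weight each parental genotype pair by prior × P(type-B child):
  I^B I^B × I^B I^B: posterior weight 4/15; P(next child type O) = 0.
  I^B I^B × I^B i: posterior weight 4/15; P(next child type O) = 0.
  I^B i × I^B I^B: posterior weight 4/15; P(next child type O) = 0.
  I^B i × I^B i: posterior weight 1/5; P(next child type O) = 1/4.
Weighted sum = 1/20.

1/20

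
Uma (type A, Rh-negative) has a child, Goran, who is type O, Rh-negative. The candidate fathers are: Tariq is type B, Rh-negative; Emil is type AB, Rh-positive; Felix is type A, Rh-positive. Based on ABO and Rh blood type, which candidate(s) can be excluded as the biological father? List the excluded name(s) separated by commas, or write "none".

A candidate is excluded only if no genotype consistent with his phenotype could produce a type O, Rh-negative child with a type A, Rh-negative mother.
Emil (type AB, Rh+): no genotype consistent with that phenotype can produce a type-O Rh- child with a type-A mother.

Emil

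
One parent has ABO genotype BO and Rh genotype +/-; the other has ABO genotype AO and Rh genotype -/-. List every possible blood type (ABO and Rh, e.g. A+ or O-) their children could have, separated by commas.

O+, O-, A+, A-, B+, B-, AB+, AB-

Gametes from BO × AO give offspring ABO genotypes AB, AO, BO, OO, i.e. phenotypes O, A, B, AB.
Rh cross +/- × -/- → phenotypes Rh+, Rh-.
Combining independently: O+, O-, A+, A-, B+, B-, AB+, AB-.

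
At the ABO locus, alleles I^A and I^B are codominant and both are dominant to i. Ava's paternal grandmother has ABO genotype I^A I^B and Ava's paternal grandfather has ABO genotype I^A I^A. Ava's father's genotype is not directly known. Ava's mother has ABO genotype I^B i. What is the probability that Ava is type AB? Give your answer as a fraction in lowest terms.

Ava's father's ABO genotype from I^A I^B × I^A I^A: 1/2 I^A I^A, 1/2 I^A I^B.
Crossing each possibility with the mother I^B i and summing P(type AB): 1/2·1/2 + 1/2·1/4 = 3/8.

3/8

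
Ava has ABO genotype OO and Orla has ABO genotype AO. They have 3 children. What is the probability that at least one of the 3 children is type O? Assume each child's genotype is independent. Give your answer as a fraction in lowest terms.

ABO cross OO × AO → 1/2 O, 1/2 A.
So P(type O) = 1/2 per child.
P(none) = (1/2)^3 = 1/8; P(at least one) = 1 − 1/8 = 7/8.

7/8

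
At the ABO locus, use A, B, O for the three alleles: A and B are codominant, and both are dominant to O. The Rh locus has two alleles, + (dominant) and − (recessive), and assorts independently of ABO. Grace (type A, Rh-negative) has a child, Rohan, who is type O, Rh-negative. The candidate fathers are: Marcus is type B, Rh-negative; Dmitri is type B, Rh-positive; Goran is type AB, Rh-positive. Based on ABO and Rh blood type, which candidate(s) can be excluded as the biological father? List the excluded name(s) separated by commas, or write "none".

A candidate is excluded only if no genotype consistent with his phenotype could produce a type O, Rh-negative child with a type A, Rh-negative mother.
Goran (type AB, Rh+): no genotype consistent with that phenotype can produce a type-O Rh- child with a type-A mother.

Goran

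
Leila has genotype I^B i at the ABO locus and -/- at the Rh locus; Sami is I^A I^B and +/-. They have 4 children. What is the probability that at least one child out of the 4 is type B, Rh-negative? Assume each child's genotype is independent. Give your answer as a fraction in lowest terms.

175/256

ABO cross I^B i × I^A I^B → 1/4 A, 1/2 B, 1/4 AB.
Rh cross -/- × +/- → 1/2 Rh+, 1/2 Rh-; so P(type B, Rh-negative) = 1/2 × 1/2 = 1/4 per child.
P(none) = (3/4)^4 = 81/256; P(at least one) = 1 − 81/256 = 175/256.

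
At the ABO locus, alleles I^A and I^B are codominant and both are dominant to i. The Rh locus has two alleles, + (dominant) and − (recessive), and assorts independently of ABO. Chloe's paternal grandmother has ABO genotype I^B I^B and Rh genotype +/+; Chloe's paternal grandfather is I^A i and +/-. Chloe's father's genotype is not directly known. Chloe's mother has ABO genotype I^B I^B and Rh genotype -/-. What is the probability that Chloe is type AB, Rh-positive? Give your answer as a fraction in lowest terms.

3/16

Chloe's father's ABO genotype from I^B I^B × I^A i: 1/2 I^A I^B, 1/2 I^B i.
Crossing each possibility with the mother I^B I^B and summing P(type AB): 1/2·1/2 + 1/2·0 = 1/4.
Similarly for Rh via the father's Rh distribution: P(Rh+) = 3/4.
Independent loci: 1/4 × 3/4 = 3/16.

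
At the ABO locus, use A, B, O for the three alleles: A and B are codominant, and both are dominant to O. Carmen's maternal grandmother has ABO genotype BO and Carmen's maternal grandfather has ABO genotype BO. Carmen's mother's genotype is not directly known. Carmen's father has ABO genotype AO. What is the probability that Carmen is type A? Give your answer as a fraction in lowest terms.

Carmen's mother's ABO genotype from BO × BO: 1/4 BB, 1/2 BO, 1/4 OO.
Crossing each possibility with the father AO and summing P(type A): 1/4·0 + 1/2·1/4 + 1/4·1/2 = 1/4.

1/4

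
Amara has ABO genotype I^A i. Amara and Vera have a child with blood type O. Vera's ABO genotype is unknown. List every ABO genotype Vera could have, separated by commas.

For each candidate genotype of Vera, check whether crossing it with I^A i can produce every observed child phenotype.
  I^A I^A → possible child types {A} ✗
  I^A I^B → possible child types {A, B, AB} ✗
  I^A i → possible child types {O, A} ✓
  I^B I^B → possible child types {B, AB} ✗
  I^B i → possible child types {O, A, B, AB} ✓
  i i → possible child types {O, A} ✓

I^A i, I^B i, i i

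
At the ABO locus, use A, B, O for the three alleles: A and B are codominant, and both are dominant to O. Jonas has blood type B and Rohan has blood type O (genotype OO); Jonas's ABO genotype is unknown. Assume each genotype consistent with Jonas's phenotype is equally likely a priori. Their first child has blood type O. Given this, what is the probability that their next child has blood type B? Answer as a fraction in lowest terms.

Possible genotypes: Jonas ∈ {BB, BO}; Rohan ∈ {OO}.
Weight each parental genotype pair by prior × P(type-O child):
  BO × OO: posterior weight 1; P(next child type B) = 1/2.
Weighted sum = 1/2.

1/2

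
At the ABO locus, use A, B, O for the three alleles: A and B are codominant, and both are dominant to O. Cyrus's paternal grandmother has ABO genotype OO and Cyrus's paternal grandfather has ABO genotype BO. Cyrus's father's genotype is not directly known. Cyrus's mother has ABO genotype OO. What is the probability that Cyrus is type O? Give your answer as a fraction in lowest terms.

3/4

Cyrus's father's ABO genotype from OO × BO: 1/2 BO, 1/2 OO.
Crossing each possibility with the mother OO and summing P(type O): 1/2·1/2 + 1/2·1 = 3/4.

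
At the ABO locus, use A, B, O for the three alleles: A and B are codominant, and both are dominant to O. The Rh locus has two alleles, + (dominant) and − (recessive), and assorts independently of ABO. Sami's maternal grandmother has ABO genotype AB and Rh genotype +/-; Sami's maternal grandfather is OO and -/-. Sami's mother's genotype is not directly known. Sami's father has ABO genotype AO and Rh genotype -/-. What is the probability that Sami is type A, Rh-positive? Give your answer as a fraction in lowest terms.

Sami's mother's ABO genotype from AB × OO: 1/2 AO, 1/2 BO.
Crossing each possibility with the father AO and summing P(type A): 1/2·3/4 + 1/2·1/4 = 1/2.
Similarly for Rh via the mother's Rh distribution: P(Rh+) = 1/4.
Independent loci: 1/2 × 1/4 = 1/8.

1/8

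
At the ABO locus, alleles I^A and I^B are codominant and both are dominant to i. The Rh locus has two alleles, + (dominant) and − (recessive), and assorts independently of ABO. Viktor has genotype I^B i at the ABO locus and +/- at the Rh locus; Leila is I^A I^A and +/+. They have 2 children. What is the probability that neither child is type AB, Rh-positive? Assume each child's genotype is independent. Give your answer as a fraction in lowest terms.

ABO cross I^B i × I^A I^A → 1/2 A, 1/2 AB.
Rh cross +/- × +/+ → 1 Rh+; so P(type AB, Rh-positive) = 1/2 × 1 = 1/2 per child.
P(not type AB, Rh-positive) = 1/2 for one child; (1/2)^2 = 1/4.

1/4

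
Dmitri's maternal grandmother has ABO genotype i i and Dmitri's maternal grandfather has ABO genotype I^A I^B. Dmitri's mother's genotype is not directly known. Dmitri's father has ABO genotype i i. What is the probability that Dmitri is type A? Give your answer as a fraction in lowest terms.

Dmitri's mother's ABO genotype from i i × I^A I^B: 1/2 I^A i, 1/2 I^B i.
Crossing each possibility with the father i i and summing P(type A): 1/2·1/2 + 1/2·0 = 1/4.

1/4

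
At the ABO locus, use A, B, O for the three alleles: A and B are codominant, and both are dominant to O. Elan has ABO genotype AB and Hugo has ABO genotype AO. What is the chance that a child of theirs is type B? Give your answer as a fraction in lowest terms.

ABO cross AB × AO → offspring phenotypes: 1/2 A, 1/4 B, 1/4 AB.
So P(type B) = 1/4.

1/4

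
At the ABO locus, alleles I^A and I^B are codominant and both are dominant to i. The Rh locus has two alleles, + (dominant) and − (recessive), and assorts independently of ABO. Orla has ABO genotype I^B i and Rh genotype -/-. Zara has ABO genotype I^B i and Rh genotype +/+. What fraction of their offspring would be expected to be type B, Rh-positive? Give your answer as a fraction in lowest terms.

3/4

ABO cross I^B i × I^B i → offspring phenotypes: 1/4 O, 3/4 B.
Rh cross -/- × +/+ → 1 Rh+.
Independent loci: P(type B, Rh-positive) = 3/4 × 1 = 3/4.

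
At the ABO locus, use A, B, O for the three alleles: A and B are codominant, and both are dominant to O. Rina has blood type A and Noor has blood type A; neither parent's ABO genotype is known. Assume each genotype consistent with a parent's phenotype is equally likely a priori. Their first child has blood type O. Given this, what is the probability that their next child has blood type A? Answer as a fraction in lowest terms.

Possible genotypes: Rina ∈ {AA, AO}; Noor ∈ {AA, AO}.
Weight each parental genotype pair by prior × P(type-O child):
  AO × AO: posterior weight 1; P(next child type A) = 3/4.
Weighted sum = 3/4.

3/4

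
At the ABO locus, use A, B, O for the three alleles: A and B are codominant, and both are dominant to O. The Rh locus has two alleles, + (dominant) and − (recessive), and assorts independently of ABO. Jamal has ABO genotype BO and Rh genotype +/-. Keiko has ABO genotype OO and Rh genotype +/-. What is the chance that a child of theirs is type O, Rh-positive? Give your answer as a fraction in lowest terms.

ABO cross BO × OO → offspring phenotypes: 1/2 O, 1/2 B.
Rh cross +/- × +/- → 3/4 Rh+, 1/4 Rh-.
Independent loci: P(type O, Rh-positive) = 1/2 × 3/4 = 3/8.

3/8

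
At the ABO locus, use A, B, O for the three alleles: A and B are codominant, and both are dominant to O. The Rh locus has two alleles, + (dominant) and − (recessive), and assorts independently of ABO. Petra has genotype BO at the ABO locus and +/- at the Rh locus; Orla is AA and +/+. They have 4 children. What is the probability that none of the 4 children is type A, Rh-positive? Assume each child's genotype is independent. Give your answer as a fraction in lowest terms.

1/16

ABO cross BO × AA → 1/2 A, 1/2 AB.
Rh cross +/- × +/+ → 1 Rh+; so P(type A, Rh-positive) = 1/2 × 1 = 1/2 per child.
P(not type A, Rh-positive) = 1/2 for one child; (1/2)^4 = 1/16.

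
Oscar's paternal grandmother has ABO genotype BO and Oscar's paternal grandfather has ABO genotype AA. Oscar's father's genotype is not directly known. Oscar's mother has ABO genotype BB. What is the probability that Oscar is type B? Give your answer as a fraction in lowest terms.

1/2

Oscar's father's ABO genotype from BO × AA: 1/2 AB, 1/2 AO.
Crossing each possibility with the mother BB and summing P(type B): 1/2·1/2 + 1/2·1/2 = 1/2.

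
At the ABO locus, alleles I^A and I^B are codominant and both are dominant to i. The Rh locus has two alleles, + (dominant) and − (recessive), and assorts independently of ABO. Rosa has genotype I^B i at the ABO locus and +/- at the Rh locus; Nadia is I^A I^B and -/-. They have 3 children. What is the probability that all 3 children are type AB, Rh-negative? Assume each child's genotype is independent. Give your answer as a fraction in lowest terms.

1/512

ABO cross I^B i × I^A I^B → 1/4 A, 1/2 B, 1/4 AB.
Rh cross +/- × -/- → 1/2 Rh+, 1/2 Rh-; so P(type AB, Rh-negative) = 1/4 × 1/2 = 1/8 per child.
All 3 independent: (1/8)^3 = 1/512.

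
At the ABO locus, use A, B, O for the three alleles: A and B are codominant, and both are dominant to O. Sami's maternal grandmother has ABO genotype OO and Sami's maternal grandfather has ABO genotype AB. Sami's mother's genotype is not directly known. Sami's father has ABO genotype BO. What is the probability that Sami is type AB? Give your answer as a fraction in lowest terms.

Sami's mother's ABO genotype from OO × AB: 1/2 AO, 1/2 BO.
Crossing each possibility with the father BO and summing P(type AB): 1/2·1/4 + 1/2·0 = 1/8.

1/8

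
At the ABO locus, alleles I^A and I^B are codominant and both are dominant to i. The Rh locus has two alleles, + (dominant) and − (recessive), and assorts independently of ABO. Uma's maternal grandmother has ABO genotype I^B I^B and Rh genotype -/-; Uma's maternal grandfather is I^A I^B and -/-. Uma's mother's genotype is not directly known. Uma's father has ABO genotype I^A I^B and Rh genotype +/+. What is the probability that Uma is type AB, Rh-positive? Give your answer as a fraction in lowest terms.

1/2

Uma's mother's ABO genotype from I^B I^B × I^A I^B: 1/2 I^A I^B, 1/2 I^B I^B.
Crossing each possibility with the father I^A I^B and summing P(type AB): 1/2·1/2 + 1/2·1/2 = 1/2.
Similarly for Rh via the mother's Rh distribution: P(Rh+) = 1.
Independent loci: 1/2 × 1 = 1/2.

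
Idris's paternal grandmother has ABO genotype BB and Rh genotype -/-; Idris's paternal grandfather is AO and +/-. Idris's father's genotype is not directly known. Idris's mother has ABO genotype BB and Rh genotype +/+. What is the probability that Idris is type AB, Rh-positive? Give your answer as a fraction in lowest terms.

1/4

Idris's father's ABO genotype from BB × AO: 1/2 AB, 1/2 BO.
Crossing each possibility with the mother BB and summing P(type AB): 1/2·1/2 + 1/2·0 = 1/4.
Similarly for Rh via the father's Rh distribution: P(Rh+) = 1.
Independent loci: 1/4 × 1 = 1/4.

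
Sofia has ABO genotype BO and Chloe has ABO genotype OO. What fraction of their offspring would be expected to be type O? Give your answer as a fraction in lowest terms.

1/2

ABO cross BO × OO → offspring phenotypes: 1/2 O, 1/2 B.
So P(type O) = 1/2.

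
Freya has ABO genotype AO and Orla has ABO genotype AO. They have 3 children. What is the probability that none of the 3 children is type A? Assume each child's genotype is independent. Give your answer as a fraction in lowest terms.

ABO cross AO × AO → 1/4 O, 3/4 A.
So P(type A) = 3/4 per child.
P(not type A) = 1/4 for one child; (1/4)^3 = 1/64.

1/64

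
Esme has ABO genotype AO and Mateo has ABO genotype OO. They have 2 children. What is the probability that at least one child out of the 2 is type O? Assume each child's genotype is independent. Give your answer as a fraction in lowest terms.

ABO cross AO × OO → 1/2 O, 1/2 A.
So P(type O) = 1/2 per child.
P(none) = (1/2)^2 = 1/4; P(at least one) = 1 − 1/4 = 3/4.

3/4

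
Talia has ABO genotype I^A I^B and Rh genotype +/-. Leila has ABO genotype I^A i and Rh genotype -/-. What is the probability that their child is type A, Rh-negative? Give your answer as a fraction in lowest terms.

1/4

ABO cross I^A I^B × I^A i → offspring phenotypes: 1/2 A, 1/4 B, 1/4 AB.
Rh cross +/- × -/- → 1/2 Rh+, 1/2 Rh-.
Independent loci: P(type A, Rh-negative) = 1/2 × 1/2 = 1/4.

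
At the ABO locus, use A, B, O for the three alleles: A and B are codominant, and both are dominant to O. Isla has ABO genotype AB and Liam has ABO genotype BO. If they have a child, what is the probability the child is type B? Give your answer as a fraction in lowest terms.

ABO cross AB × BO → offspring phenotypes: 1/4 A, 1/2 B, 1/4 AB.
So P(type B) = 1/2.

1/2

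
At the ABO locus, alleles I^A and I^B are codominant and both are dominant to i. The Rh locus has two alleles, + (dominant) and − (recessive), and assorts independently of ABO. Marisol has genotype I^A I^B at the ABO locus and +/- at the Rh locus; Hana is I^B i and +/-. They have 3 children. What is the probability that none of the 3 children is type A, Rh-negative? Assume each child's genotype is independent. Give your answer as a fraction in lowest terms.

ABO cross I^A I^B × I^B i → 1/4 A, 1/2 B, 1/4 AB.
Rh cross +/- × +/- → 3/4 Rh+, 1/4 Rh-; so P(type A, Rh-negative) = 1/4 × 1/4 = 1/16 per child.
P(not type A, Rh-negative) = 15/16 for one child; (15/16)^3 = 3375/4096.

3375/4096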